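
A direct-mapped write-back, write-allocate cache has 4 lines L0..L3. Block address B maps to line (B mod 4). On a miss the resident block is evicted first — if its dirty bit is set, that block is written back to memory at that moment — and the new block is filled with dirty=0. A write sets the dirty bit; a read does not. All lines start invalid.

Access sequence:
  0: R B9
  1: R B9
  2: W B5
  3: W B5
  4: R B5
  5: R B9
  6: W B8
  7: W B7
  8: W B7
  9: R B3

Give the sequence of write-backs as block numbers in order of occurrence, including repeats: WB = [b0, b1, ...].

0: R B9 → L1 miss [-]
1: R B9 → L1 hit [-]
2: W B5 → L1 miss [D]
3: W B5 → L1 hit [D]
4: R B5 → L1 hit [D]
5: R B9 → L1 miss wb→B5 [-]
6: W B8 → L0 miss [D]
7: W B7 → L3 miss [D]
8: W B7 → L3 hit [D]
9: R B3 → L3 miss wb→B7 [-]

WB = [5, 7]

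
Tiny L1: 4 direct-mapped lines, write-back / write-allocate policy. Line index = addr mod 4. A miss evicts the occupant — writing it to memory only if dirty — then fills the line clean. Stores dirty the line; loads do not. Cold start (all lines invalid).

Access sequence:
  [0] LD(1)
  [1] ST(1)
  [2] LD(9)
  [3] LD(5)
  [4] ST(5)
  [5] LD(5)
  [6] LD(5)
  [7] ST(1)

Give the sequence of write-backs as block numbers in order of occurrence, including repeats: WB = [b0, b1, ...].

0: R B1 -> L1 miss  d=-]
1: W B1 -> L1 hit  d=D]
2: R B9 -> L1 miss wb->B1  d=-]
3: R B5 -> L1 miss  d=-]
4: W B5 -> L1 hit  d=D]
5: R B5 -> L1 hit  d=D]
6: R B5 -> L1 hit  d=D]
7: W B1 -> L1 miss wb->B5  d=D]

WB = [1, 5]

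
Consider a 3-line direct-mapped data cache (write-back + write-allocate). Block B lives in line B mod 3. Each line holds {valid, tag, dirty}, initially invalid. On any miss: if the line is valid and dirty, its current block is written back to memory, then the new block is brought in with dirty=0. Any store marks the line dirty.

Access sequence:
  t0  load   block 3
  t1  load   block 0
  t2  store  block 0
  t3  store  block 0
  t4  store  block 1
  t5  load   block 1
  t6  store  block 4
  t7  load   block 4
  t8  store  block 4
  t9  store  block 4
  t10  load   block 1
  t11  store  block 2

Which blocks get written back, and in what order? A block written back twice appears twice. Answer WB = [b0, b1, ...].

WB = [1, 4]

0: R B3 -> L0 miss  d=-]
1: R B0 -> L0 miss  d=-]
2: W B0 -> L0 hit  d=D]
3: W B0 -> L0 hit  d=D]
4: W B1 -> L1 miss  d=D]
5: R B1 -> L1 hit  d=D]
6: W B4 -> L1 miss wb->B1  d=D]
7: R B4 -> L1 hit  d=D]
8: W B4 -> L1 hit  d=D]
9: W B4 -> L1 hit  d=D]
10: R B1 -> L1 miss wb->B4  d=-]
11: W B2 -> L2 miss  d=D]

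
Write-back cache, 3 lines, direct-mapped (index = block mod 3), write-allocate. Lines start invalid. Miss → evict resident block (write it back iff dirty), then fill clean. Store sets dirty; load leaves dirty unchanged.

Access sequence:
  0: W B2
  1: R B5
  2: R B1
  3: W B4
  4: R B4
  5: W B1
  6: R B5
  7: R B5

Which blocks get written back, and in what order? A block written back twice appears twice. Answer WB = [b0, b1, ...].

WB = [2, 4]

  0 | W B2 → L2 miss [D]
  1 | R B5 → L2 miss wb→B2 [-]
  2 | R B1 → L1 miss [-]
  3 | W B4 → L1 miss [D]
  4 | R B4 → L1 hit [D]
  5 | W B1 → L1 miss wb→B4 [D]
  6 | R B5 → L2 hit [-]
  7 | R B5 → L2 hit [-]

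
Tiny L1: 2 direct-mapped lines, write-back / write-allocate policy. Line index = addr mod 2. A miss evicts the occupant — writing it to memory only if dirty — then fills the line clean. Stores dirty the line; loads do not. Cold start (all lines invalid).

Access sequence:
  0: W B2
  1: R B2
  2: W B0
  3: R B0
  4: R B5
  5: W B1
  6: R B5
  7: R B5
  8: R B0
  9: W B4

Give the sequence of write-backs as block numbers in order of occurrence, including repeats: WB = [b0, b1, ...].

0: W B2 -> L0 miss  d=D]
1: R B2 -> L0 hit  d=D]
2: W B0 -> L0 miss wb->B2  d=D]
3: R B0 -> L0 hit  d=D]
4: R B5 -> L1 miss  d=-]
5: W B1 -> L1 miss  d=D]
6: R B5 -> L1 miss wb->B1  d=-]
7: R B5 -> L1 hit  d=-]
8: R B0 -> L0 hit  d=D]
9: W B4 -> L0 miss wb->B0  d=D]

WB = [2, 1, 0]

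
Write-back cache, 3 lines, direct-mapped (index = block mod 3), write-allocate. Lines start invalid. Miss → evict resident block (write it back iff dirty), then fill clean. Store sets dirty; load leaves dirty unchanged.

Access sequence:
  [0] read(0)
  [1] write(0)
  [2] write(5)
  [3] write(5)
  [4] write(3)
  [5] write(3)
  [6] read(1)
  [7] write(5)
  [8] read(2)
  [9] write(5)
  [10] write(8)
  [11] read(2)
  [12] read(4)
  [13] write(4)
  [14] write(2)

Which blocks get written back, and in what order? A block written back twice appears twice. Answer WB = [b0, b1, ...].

0: R B0 → L0 miss [-]
1: W B0 → L0 hit [D]
2: W B5 → L2 miss [D]
3: W B5 → L2 hit [D]
4: W B3 → L0 miss wb→B0 [D]
5: W B3 → L0 hit [D]
6: R B1 → L1 miss [-]
7: W B5 → L2 hit [D]
8: R B2 → L2 miss wb→B5 [-]
9: W B5 → L2 miss [D]
10: W B8 → L2 miss wb→B5 [D]
11: R B2 → L2 miss wb→B8 [-]
12: R B4 → L1 miss [-]
13: W B4 → L1 hit [D]
14: W B2 → L2 hit [D]

WB = [0, 5, 5, 8]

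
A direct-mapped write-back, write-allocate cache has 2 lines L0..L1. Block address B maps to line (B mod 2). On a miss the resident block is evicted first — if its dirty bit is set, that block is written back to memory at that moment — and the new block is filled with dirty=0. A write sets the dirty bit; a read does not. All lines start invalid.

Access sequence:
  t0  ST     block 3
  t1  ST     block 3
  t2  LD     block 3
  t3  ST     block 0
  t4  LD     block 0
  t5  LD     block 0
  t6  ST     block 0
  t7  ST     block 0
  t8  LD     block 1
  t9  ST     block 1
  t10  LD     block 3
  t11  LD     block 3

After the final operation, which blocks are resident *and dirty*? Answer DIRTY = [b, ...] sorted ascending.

DIRTY = [0]

  0 | W B3 → L1 miss [D]
  1 | W B3 → L1 hit [D]
  2 | R B3 → L1 hit [D]
  3 | W B0 → L0 miss [D]
  4 | R B0 → L0 hit [D]
  5 | R B0 → L0 hit [D]
  6 | W B0 → L0 hit [D]
  7 | W B0 → L0 hit [D]
  8 | R B1 → L1 miss wb→B3 [-]
  9 | W B1 → L1 hit [D]
  10 | R B3 → L1 miss wb→B1 [-]
  11 | R B3 → L1 hit [-]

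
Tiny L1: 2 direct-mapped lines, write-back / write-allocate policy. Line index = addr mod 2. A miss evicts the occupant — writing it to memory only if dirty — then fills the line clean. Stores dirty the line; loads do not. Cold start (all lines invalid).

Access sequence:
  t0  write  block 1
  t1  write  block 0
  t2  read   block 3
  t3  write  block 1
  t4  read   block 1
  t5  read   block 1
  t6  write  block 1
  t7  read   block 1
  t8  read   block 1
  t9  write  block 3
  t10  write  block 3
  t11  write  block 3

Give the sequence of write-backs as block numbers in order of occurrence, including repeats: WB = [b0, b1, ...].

WB = [1, 1]

0: W B1 → L1 miss [D]
1: W B0 → L0 miss [D]
2: R B3 → L1 miss wb→B1 [-]
3: W B1 → L1 miss [D]
4: R B1 → L1 hit [D]
5: R B1 → L1 hit [D]
6: W B1 → L1 hit [D]
7: R B1 → L1 hit [D]
8: R B1 → L1 hit [D]
9: W B3 → L1 miss wb→B1 [D]
10: W B3 → L1 hit [D]
11: W B3 → L1 hit [D]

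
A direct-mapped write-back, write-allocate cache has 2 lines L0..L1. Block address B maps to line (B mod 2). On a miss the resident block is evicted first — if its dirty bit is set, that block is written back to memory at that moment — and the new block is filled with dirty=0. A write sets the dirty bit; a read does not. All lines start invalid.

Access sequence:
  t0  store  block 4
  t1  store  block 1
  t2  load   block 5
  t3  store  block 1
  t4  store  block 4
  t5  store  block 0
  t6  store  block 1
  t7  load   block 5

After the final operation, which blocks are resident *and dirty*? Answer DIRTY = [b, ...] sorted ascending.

  0 | W B4 → L0 miss [D]
  1 | W B1 → L1 miss [D]
  2 | R B5 → L1 miss wb→B1 [-]
  3 | W B1 → L1 miss [D]
  4 | W B4 → L0 hit [D]
  5 | W B0 → L0 miss wb→B4 [D]
  6 | W B1 → L1 hit [D]
  7 | R B5 → L1 miss wb→B1 [-]

DIRTY = [0]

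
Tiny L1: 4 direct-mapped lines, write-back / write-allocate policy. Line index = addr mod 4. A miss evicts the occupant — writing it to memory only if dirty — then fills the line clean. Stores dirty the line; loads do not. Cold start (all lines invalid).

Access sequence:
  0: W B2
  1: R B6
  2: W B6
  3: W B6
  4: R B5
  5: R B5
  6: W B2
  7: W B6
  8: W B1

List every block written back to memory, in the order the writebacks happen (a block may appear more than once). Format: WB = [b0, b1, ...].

WB = [2, 6, 2]

  0 | W B2 → L2 miss [D]
  1 | R B6 → L2 miss wb→B2 [-]
  2 | W B6 → L2 hit [D]
  3 | W B6 → L2 hit [D]
  4 | R B5 → L1 miss [-]
  5 | R B5 → L1 hit [-]
  6 | W B2 → L2 miss wb→B6 [D]
  7 | W B6 → L2 miss wb→B2 [D]
  8 | W B1 → L1 miss [D]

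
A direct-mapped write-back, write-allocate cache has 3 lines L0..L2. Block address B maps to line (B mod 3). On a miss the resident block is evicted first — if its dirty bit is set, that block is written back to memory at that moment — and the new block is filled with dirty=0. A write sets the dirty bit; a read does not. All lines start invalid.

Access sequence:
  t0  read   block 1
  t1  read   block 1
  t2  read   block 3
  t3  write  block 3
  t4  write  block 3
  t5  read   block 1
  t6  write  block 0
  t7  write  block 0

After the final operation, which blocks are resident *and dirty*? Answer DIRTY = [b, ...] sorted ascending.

0: R B1 → L1 miss [-]
1: R B1 → L1 hit [-]
2: R B3 → L0 miss [-]
3: W B3 → L0 hit [D]
4: W B3 → L0 hit [D]
5: R B1 → L1 hit [-]
6: W B0 → L0 miss wb→B3 [D]
7: W B0 → L0 hit [D]

DIRTY = [0]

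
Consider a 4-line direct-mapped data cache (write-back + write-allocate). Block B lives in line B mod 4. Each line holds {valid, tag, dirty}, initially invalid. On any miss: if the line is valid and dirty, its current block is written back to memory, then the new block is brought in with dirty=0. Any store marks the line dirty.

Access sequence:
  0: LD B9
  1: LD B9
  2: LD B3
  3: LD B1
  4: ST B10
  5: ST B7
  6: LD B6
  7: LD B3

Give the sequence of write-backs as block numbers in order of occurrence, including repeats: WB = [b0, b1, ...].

  0 | R B9 → L1 miss [-]
  1 | R B9 → L1 hit [-]
  2 | R B3 → L3 miss [-]
  3 | R B1 → L1 miss [-]
  4 | W B10 → L2 miss [D]
  5 | W B7 → L3 miss [D]
  6 | R B6 → L2 miss wb→B10 [-]
  7 | R B3 → L3 miss wb→B7 [-]

WB = [10, 7]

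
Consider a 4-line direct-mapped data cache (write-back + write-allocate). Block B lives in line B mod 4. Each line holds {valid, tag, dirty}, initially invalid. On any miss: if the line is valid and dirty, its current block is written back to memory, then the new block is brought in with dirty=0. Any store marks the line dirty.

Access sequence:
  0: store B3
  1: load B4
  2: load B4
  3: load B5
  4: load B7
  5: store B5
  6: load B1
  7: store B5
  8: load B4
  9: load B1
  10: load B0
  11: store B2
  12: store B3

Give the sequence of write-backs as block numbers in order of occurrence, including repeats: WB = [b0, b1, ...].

0: W B3 -> L3 miss  d=D]
1: R B4 -> L0 miss  d=-]
2: R B4 -> L0 hit  d=-]
3: R B5 -> L1 miss  d=-]
4: R B7 -> L3 miss wb->B3  d=-]
5: W B5 -> L1 hit  d=D]
6: R B1 -> L1 miss wb->B5  d=-]
7: W B5 -> L1 miss  d=D]
8: R B4 -> L0 hit  d=-]
9: R B1 -> L1 miss wb->B5  d=-]
10: R B0 -> L0 miss  d=-]
11: W B2 -> L2 miss  d=D]
12: W B3 -> L3 miss  d=D]

WB = [3, 5, 5]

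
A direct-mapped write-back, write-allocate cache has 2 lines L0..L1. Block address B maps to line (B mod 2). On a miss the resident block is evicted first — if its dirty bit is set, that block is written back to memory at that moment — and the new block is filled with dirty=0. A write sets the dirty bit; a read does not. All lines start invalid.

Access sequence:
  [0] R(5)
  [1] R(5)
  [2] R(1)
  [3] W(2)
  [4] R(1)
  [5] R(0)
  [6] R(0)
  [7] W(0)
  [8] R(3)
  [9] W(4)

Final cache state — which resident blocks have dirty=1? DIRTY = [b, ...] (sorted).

0: R B5 → L1 miss [-]
1: R B5 → L1 hit [-]
2: R B1 → L1 miss [-]
3: W B2 → L0 miss [D]
4: R B1 → L1 hit [-]
5: R B0 → L0 miss wb→B2 [-]
6: R B0 → L0 hit [-]
7: W B0 → L0 hit [D]
8: R B3 → L1 miss [-]
9: W B4 → L0 miss wb→B0 [D]

DIRTY = [4]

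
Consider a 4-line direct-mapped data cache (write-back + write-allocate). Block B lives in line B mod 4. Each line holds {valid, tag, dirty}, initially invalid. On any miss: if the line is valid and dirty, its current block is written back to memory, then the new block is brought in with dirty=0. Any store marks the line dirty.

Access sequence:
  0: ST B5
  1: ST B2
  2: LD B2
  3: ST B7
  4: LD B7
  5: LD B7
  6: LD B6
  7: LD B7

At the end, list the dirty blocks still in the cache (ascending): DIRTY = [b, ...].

DIRTY = [5, 7]

  0 | W B5 → L1 miss [D]
  1 | W B2 → L2 miss [D]
  2 | R B2 → L2 hit [D]
  3 | W B7 → L3 miss [D]
  4 | R B7 → L3 hit [D]
  5 | R B7 → L3 hit [D]
  6 | R B6 → L2 miss wb→B2 [-]
  7 | R B7 → L3 hit [D]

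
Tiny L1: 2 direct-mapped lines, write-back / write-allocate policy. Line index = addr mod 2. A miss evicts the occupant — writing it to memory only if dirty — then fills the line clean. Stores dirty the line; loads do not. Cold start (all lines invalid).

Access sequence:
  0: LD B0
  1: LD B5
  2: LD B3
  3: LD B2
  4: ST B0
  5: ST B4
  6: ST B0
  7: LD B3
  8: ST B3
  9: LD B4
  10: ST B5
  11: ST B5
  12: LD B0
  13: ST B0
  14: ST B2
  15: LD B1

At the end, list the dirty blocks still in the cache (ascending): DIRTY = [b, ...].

DIRTY = [2]

  0 | R B0 → L0 miss [-]
  1 | R B5 → L1 miss [-]
  2 | R B3 → L1 miss [-]
  3 | R B2 → L0 miss [-]
  4 | W B0 → L0 miss [D]
  5 | W B4 → L0 miss wb→B0 [D]
  6 | W B0 → L0 miss wb→B4 [D]
  7 | R B3 → L1 hit [-]
  8 | W B3 → L1 hit [D]
  9 | R B4 → L0 miss wb→B0 [-]
  10 | W B5 → L1 miss wb→B3 [D]
  11 | W B5 → L1 hit [D]
  12 | R B0 → L0 miss [-]
  13 | W B0 → L0 hit [D]
  14 | W B2 → L0 miss wb→B0 [D]
  15 | R B1 → L1 miss wb→B5 [-]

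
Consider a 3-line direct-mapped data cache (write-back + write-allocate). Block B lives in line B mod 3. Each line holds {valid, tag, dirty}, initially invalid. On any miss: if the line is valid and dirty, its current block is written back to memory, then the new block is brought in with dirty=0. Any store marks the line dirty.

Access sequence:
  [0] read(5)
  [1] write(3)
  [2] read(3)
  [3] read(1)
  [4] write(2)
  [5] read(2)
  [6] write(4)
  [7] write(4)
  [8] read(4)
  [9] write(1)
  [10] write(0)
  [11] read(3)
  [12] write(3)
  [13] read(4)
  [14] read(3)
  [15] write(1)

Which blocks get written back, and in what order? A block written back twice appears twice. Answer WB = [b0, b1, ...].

WB = [4, 3, 0, 1]

  0 | R B5 → L2 miss [-]
  1 | W B3 → L0 miss [D]
  2 | R B3 → L0 hit [D]
  3 | R B1 → L1 miss [-]
  4 | W B2 → L2 miss [D]
  5 | R B2 → L2 hit [D]
  6 | W B4 → L1 miss [D]
  7 | W B4 → L1 hit [D]
  8 | R B4 → L1 hit [D]
  9 | W B1 → L1 miss wb→B4 [D]
  10 | W B0 → L0 miss wb→B3 [D]
  11 | R B3 → L0 miss wb→B0 [-]
  12 | W B3 → L0 hit [D]
  13 | R B4 → L1 miss wb→B1 [-]
  14 | R B3 → L0 hit [D]
  15 | W B1 → L1 miss [D]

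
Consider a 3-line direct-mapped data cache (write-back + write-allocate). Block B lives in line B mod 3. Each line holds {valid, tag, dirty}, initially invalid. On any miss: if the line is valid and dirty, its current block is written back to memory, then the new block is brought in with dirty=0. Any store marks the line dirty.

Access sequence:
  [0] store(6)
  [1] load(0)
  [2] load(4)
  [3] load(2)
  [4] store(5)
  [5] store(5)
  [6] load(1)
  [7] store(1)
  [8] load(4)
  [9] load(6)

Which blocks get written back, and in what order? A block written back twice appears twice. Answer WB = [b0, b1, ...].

WB = [6, 1]

0: W B6 -> L0 miss  d=D]
1: R B0 -> L0 miss wb->B6  d=-]
2: R B4 -> L1 miss  d=-]
3: R B2 -> L2 miss  d=-]
4: W B5 -> L2 miss  d=D]
5: W B5 -> L2 hit  d=D]
6: R B1 -> L1 miss  d=-]
7: W B1 -> L1 hit  d=D]
8: R B4 -> L1 miss wb->B1  d=-]
9: R B6 -> L0 miss  d=-]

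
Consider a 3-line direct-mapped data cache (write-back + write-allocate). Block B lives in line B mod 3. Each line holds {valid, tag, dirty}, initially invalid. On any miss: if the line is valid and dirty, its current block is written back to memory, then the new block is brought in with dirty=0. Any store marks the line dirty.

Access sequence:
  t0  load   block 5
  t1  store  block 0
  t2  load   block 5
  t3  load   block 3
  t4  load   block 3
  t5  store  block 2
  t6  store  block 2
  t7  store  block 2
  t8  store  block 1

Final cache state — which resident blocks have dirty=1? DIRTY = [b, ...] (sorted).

DIRTY = [1, 2]

  0 | R B5 → L2 miss [-]
  1 | W B0 → L0 miss [D]
  2 | R B5 → L2 hit [-]
  3 | R B3 → L0 miss wb→B0 [-]
  4 | R B3 → L0 hit [-]
  5 | W B2 → L2 miss [D]
  6 | W B2 → L2 hit [D]
  7 | W B2 → L2 hit [D]
  8 | W B1 → L1 miss [D]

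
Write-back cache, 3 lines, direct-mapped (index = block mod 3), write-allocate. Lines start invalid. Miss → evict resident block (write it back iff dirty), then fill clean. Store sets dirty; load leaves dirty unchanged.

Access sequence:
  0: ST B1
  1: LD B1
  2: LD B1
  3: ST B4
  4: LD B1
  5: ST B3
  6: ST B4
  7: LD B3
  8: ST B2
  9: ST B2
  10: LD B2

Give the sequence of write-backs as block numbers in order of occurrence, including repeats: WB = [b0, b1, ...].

WB = [1, 4]

0: W B1 -> L1 miss  d=D]
1: R B1 -> L1 hit  d=D]
2: R B1 -> L1 hit  d=D]
3: W B4 -> L1 miss wb->B1  d=D]
4: R B1 -> L1 miss wb->B4  d=-]
5: W B3 -> L0 miss  d=D]
6: W B4 -> L1 miss  d=D]
7: R B3 -> L0 hit  d=D]
8: W B2 -> L2 miss  d=D]
9: W B2 -> L2 hit  d=D]
10: R B2 -> L2 hit  d=D]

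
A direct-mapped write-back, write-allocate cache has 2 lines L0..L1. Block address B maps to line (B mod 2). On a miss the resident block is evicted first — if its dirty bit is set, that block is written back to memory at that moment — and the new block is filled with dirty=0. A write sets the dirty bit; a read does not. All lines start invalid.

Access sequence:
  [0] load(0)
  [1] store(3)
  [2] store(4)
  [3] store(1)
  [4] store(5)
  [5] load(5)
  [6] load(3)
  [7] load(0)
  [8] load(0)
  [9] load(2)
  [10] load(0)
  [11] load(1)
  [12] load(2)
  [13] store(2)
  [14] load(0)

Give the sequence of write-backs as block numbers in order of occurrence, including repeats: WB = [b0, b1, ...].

0: R B0 → L0 miss [-]
1: W B3 → L1 miss [D]
2: W B4 → L0 miss [D]
3: W B1 → L1 miss wb→B3 [D]
4: W B5 → L1 miss wb→B1 [D]
5: R B5 → L1 hit [D]
6: R B3 → L1 miss wb→B5 [-]
7: R B0 → L0 miss wb→B4 [-]
8: R B0 → L0 hit [-]
9: R B2 → L0 miss [-]
10: R B0 → L0 miss [-]
11: R B1 → L1 miss [-]
12: R B2 → L0 miss [-]
13: W B2 → L0 hit [D]
14: R B0 → L0 miss wb→B2 [-]

WB = [3, 1, 5, 4, 2]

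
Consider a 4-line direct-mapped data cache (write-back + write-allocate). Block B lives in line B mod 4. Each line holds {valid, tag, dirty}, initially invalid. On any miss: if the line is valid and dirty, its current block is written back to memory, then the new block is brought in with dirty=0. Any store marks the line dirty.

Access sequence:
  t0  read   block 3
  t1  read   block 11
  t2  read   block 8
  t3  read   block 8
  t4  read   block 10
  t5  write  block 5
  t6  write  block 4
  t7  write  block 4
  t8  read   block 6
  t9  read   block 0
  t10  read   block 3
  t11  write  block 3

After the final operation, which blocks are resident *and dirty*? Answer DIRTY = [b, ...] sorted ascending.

0: R B3 -> L3 miss  d=-]
1: R B11 -> L3 miss  d=-]
2: R B8 -> L0 miss  d=-]
3: R B8 -> L0 hit  d=-]
4: R B10 -> L2 miss  d=-]
5: W B5 -> L1 miss  d=D]
6: W B4 -> L0 miss  d=D]
7: W B4 -> L0 hit  d=D]
8: R B6 -> L2 miss  d=-]
9: R B0 -> L0 miss wb->B4  d=-]
10: R B3 -> L3 miss  d=-]
11: W B3 -> L3 hit  d=D]

DIRTY = [3, 5]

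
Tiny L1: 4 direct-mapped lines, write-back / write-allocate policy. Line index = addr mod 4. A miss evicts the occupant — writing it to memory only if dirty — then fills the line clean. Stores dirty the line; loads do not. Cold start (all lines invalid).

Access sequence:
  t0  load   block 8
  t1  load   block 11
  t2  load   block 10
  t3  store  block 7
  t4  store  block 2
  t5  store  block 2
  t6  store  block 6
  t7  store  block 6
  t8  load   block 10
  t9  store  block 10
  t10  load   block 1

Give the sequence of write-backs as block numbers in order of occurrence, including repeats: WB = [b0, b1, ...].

  0 | R B8 → L0 miss [-]
  1 | R B11 → L3 miss [-]
  2 | R B10 → L2 miss [-]
  3 | W B7 → L3 miss [D]
  4 | W B2 → L2 miss [D]
  5 | W B2 → L2 hit [D]
  6 | W B6 → L2 miss wb→B2 [D]
  7 | W B6 → L2 hit [D]
  8 | R B10 → L2 miss wb→B6 [-]
  9 | W B10 → L2 hit [D]
  10 | R B1 → L1 miss [-]

WB = [2, 6]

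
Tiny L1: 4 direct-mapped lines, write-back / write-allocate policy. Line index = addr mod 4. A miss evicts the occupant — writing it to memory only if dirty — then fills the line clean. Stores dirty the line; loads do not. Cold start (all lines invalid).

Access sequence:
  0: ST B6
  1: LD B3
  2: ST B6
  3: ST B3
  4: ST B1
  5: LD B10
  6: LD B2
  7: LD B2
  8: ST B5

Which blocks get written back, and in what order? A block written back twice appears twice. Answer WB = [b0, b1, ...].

WB = [6, 1]

  0 | W B6 → L2 miss [D]
  1 | R B3 → L3 miss [-]
  2 | W B6 → L2 hit [D]
  3 | W B3 → L3 hit [D]
  4 | W B1 → L1 miss [D]
  5 | R B10 → L2 miss wb→B6 [-]
  6 | R B2 → L2 miss [-]
  7 | R B2 → L2 hit [-]
  8 | W B5 → L1 miss wb→B1 [D]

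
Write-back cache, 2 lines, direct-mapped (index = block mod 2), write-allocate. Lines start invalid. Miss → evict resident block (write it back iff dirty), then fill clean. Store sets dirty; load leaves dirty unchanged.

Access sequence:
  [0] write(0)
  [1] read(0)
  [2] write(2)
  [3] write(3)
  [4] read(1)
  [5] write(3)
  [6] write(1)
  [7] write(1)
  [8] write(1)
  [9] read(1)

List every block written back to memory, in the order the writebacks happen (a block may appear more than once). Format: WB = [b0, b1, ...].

  0 | W B0 → L0 miss [D]
  1 | R B0 → L0 hit [D]
  2 | W B2 → L0 miss wb→B0 [D]
  3 | W B3 → L1 miss [D]
  4 | R B1 → L1 miss wb→B3 [-]
  5 | W B3 → L1 miss [D]
  6 | W B1 → L1 miss wb→B3 [D]
  7 | W B1 → L1 hit [D]
  8 | W B1 → L1 hit [D]
  9 | R B1 → L1 hit [D]

WB = [0, 3, 3]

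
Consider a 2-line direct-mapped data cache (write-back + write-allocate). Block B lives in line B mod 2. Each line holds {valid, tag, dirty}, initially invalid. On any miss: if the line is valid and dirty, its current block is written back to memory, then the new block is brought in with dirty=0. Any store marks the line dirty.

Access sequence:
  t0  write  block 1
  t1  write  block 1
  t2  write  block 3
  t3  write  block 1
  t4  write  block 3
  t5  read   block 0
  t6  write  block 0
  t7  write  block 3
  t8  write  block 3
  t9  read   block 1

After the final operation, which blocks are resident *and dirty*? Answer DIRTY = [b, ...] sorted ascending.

DIRTY = [0]

0: W B1 -> L1 miss  d=D]
1: W B1 -> L1 hit  d=D]
2: W B3 -> L1 miss wb->B1  d=D]
3: W B1 -> L1 miss wb->B3  d=D]
4: W B3 -> L1 miss wb->B1  d=D]
5: R B0 -> L0 miss  d=-]
6: W B0 -> L0 hit  d=D]
7: W B3 -> L1 hit  d=D]
8: W B3 -> L1 hit  d=D]
9: R B1 -> L1 miss wb->B3  d=-]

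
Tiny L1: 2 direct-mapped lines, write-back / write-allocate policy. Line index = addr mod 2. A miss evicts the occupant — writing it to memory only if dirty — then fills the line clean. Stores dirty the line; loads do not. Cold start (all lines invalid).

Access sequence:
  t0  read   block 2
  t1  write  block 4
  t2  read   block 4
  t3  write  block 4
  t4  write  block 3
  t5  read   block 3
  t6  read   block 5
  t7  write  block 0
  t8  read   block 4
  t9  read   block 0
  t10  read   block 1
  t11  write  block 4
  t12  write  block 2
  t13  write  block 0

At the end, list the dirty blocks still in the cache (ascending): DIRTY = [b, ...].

0: R B2 → L0 miss [-]
1: W B4 → L0 miss [D]
2: R B4 → L0 hit [D]
3: W B4 → L0 hit [D]
4: W B3 → L1 miss [D]
5: R B3 → L1 hit [D]
6: R B5 → L1 miss wb→B3 [-]
7: W B0 → L0 miss wb→B4 [D]
8: R B4 → L0 miss wb→B0 [-]
9: R B0 → L0 miss [-]
10: R B1 → L1 miss [-]
11: W B4 → L0 miss [D]
12: W B2 → L0 miss wb→B4 [D]
13: W B0 → L0 miss wb→B2 [D]

DIRTY = [0]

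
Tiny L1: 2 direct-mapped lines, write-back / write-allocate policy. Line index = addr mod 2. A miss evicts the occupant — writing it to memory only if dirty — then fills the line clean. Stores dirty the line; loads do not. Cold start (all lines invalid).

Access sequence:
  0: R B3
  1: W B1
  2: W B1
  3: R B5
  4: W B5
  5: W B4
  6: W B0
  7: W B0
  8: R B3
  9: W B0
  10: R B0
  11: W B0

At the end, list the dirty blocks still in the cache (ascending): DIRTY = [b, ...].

  0 | R B3 → L1 miss [-]
  1 | W B1 → L1 miss [D]
  2 | W B1 → L1 hit [D]
  3 | R B5 → L1 miss wb→B1 [-]
  4 | W B5 → L1 hit [D]
  5 | W B4 → L0 miss [D]
  6 | W B0 → L0 miss wb→B4 [D]
  7 | W B0 → L0 hit [D]
  8 | R B3 → L1 miss wb→B5 [-]
  9 | W B0 → L0 hit [D]
  10 | R B0 → L0 hit [D]
  11 | W B0 → L0 hit [D]

DIRTY = [0]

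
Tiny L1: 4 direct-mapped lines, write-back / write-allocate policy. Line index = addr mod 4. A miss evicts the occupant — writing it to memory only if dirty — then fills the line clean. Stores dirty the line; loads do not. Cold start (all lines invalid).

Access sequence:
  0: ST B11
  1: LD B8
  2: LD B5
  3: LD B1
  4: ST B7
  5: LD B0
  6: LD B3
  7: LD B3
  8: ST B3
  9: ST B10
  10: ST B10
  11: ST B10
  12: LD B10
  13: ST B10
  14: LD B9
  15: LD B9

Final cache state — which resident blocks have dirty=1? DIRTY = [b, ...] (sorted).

  0 | W B11 → L3 miss [D]
  1 | R B8 → L0 miss [-]
  2 | R B5 → L1 miss [-]
  3 | R B1 → L1 miss [-]
  4 | W B7 → L3 miss wb→B11 [D]
  5 | R B0 → L0 miss [-]
  6 | R B3 → L3 miss wb→B7 [-]
  7 | R B3 → L3 hit [-]
  8 | W B3 → L3 hit [D]
  9 | W B10 → L2 miss [D]
  10 | W B10 → L2 hit [D]
  11 | W B10 → L2 hit [D]
  12 | R B10 → L2 hit [D]
  13 | W B10 → L2 hit [D]
  14 | R B9 → L1 miss [-]
  15 | R B9 → L1 hit [-]

DIRTY = [3, 10]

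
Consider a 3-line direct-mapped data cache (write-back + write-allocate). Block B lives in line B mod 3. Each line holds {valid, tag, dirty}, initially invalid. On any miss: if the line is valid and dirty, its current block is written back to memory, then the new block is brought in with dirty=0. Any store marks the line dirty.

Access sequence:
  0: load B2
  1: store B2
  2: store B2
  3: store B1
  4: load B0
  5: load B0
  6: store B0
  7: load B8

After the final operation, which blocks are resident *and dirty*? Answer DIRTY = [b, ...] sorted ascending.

0: R B2 → L2 miss [-]
1: W B2 → L2 hit [D]
2: W B2 → L2 hit [D]
3: W B1 → L1 miss [D]
4: R B0 → L0 miss [-]
5: R B0 → L0 hit [-]
6: W B0 → L0 hit [D]
7: R B8 → L2 miss wb→B2 [-]

DIRTY = [0, 1]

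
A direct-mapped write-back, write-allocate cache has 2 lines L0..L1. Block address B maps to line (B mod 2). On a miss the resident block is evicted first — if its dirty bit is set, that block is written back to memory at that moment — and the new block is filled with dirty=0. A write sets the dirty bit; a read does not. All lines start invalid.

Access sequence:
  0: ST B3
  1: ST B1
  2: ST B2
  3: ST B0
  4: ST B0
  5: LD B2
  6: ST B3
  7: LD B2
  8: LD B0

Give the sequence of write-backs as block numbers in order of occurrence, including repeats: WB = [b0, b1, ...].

WB = [3, 2, 0, 1]

0: W B3 → L1 miss [D]
1: W B1 → L1 miss wb→B3 [D]
2: W B2 → L0 miss [D]
3: W B0 → L0 miss wb→B2 [D]
4: W B0 → L0 hit [D]
5: R B2 → L0 miss wb→B0 [-]
6: W B3 → L1 miss wb→B1 [D]
7: R B2 → L0 hit [-]
8: R B0 → L0 miss [-]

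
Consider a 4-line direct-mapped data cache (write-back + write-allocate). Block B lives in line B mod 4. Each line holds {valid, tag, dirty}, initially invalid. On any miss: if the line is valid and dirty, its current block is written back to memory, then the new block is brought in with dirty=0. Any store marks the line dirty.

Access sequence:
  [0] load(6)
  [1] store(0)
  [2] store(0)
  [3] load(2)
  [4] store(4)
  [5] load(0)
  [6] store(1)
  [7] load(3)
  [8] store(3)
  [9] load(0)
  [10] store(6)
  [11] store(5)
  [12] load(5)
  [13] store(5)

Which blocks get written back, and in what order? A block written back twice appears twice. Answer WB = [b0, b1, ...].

  0 | R B6 → L2 miss [-]
  1 | W B0 → L0 miss [D]
  2 | W B0 → L0 hit [D]
  3 | R B2 → L2 miss [-]
  4 | W B4 → L0 miss wb→B0 [D]
  5 | R B0 → L0 miss wb→B4 [-]
  6 | W B1 → L1 miss [D]
  7 | R B3 → L3 miss [-]
  8 | W B3 → L3 hit [D]
  9 | R B0 → L0 hit [-]
  10 | W B6 → L2 miss [D]
  11 | W B5 → L1 miss wb→B1 [D]
  12 | R B5 → L1 hit [D]
  13 | W B5 → L1 hit [D]

WB = [0, 4, 1]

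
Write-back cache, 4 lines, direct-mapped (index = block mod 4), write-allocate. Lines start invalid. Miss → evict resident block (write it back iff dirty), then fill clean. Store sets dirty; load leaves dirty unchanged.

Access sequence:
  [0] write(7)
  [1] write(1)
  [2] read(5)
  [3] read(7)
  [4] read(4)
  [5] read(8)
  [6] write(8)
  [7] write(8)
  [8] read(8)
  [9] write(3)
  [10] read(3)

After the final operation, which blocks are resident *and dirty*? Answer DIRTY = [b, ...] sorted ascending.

  0 | W B7 → L3 miss [D]
  1 | W B1 → L1 miss [D]
  2 | R B5 → L1 miss wb→B1 [-]
  3 | R B7 → L3 hit [D]
  4 | R B4 → L0 miss [-]
  5 | R B8 → L0 miss [-]
  6 | W B8 → L0 hit [D]
  7 | W B8 → L0 hit [D]
  8 | R B8 → L0 hit [D]
  9 | W B3 → L3 miss wb→B7 [D]
  10 | R B3 → L3 hit [D]

DIRTY = [3, 8]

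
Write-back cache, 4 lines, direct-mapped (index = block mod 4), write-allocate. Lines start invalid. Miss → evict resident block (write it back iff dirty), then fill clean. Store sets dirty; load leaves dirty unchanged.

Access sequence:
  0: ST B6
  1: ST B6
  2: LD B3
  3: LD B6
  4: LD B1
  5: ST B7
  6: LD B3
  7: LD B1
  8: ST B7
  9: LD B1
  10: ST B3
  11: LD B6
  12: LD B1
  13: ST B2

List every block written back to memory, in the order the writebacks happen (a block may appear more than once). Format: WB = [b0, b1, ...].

0: W B6 -> L2 miss  d=D]
1: W B6 -> L2 hit  d=D]
2: R B3 -> L3 miss  d=-]
3: R B6 -> L2 hit  d=D]
4: R B1 -> L1 miss  d=-]
5: W B7 -> L3 miss  d=D]
6: R B3 -> L3 miss wb->B7  d=-]
7: R B1 -> L1 hit  d=-]
8: W B7 -> L3 miss  d=D]
9: R B1 -> L1 hit  d=-]
10: W B3 -> L3 miss wb->B7  d=D]
11: R B6 -> L2 hit  d=D]
12: R B1 -> L1 hit  d=-]
13: W B2 -> L2 miss wb->B6  d=D]

WB = [7, 7, 6]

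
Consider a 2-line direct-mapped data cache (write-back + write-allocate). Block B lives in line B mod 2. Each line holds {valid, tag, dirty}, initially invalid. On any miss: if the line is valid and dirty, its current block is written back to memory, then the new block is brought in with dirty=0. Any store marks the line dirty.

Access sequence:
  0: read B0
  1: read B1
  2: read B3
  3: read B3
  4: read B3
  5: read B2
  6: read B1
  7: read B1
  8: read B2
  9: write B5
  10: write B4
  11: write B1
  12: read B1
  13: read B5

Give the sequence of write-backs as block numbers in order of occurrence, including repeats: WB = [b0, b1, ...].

0: R B0 → L0 miss [-]
1: R B1 → L1 miss [-]
2: R B3 → L1 miss [-]
3: R B3 → L1 hit [-]
4: R B3 → L1 hit [-]
5: R B2 → L0 miss [-]
6: R B1 → L1 miss [-]
7: R B1 → L1 hit [-]
8: R B2 → L0 hit [-]
9: W B5 → L1 miss [D]
10: W B4 → L0 miss [D]
11: W B1 → L1 miss wb→B5 [D]
12: R B1 → L1 hit [D]
13: R B5 → L1 miss wb→B1 [-]

WB = [5, 1]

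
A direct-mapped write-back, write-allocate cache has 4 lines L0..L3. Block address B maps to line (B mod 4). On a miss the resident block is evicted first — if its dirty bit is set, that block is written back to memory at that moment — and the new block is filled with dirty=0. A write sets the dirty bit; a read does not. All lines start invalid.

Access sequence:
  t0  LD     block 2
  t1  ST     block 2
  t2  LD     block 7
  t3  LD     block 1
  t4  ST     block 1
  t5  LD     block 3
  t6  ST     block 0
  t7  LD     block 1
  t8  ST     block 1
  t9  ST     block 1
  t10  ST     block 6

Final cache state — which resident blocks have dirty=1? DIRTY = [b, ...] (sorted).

  0 | R B2 → L2 miss [-]
  1 | W B2 → L2 hit [D]
  2 | R B7 → L3 miss [-]
  3 | R B1 → L1 miss [-]
  4 | W B1 → L1 hit [D]
  5 | R B3 → L3 miss [-]
  6 | W B0 → L0 miss [D]
  7 | R B1 → L1 hit [D]
  8 | W B1 → L1 hit [D]
  9 | W B1 → L1 hit [D]
  10 | W B6 → L2 miss wb→B2 [D]

DIRTY = [0, 1, 6]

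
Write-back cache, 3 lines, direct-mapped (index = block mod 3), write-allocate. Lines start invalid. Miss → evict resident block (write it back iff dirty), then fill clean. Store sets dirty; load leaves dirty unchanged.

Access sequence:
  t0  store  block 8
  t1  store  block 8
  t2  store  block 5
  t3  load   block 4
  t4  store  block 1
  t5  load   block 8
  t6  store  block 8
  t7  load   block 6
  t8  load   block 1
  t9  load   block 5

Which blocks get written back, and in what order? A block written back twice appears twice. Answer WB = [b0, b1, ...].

0: W B8 -> L2 miss  d=D]
1: W B8 -> L2 hit  d=D]
2: W B5 -> L2 miss wb->B8  d=D]
3: R B4 -> L1 miss  d=-]
4: W B1 -> L1 miss  d=D]
5: R B8 -> L2 miss wb->B5  d=-]
6: W B8 -> L2 hit  d=D]
7: R B6 -> L0 miss  d=-]
8: R B1 -> L1 hit  d=D]
9: R B5 -> L2 miss wb->B8  d=-]

WB = [8, 5, 8]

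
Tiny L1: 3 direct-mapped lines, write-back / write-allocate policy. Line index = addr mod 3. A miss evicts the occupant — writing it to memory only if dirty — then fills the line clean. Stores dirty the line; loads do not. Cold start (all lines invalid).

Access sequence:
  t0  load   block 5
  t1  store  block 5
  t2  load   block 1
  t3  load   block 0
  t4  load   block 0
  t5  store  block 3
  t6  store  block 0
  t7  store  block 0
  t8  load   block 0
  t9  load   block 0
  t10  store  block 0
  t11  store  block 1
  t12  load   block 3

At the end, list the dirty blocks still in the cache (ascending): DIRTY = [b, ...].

DIRTY = [1, 5]

  0 | R B5 → L2 miss [-]
  1 | W B5 → L2 hit [D]
  2 | R B1 → L1 miss [-]
  3 | R B0 → L0 miss [-]
  4 | R B0 → L0 hit [-]
  5 | W B3 → L0 miss [D]
  6 | W B0 → L0 miss wb→B3 [D]
  7 | W B0 → L0 hit [D]
  8 | R B0 → L0 hit [D]
  9 | R B0 → L0 hit [D]
  10 | W B0 → L0 hit [D]
  11 | W B1 → L1 hit [D]
  12 | R B3 → L0 miss wb→B0 [-]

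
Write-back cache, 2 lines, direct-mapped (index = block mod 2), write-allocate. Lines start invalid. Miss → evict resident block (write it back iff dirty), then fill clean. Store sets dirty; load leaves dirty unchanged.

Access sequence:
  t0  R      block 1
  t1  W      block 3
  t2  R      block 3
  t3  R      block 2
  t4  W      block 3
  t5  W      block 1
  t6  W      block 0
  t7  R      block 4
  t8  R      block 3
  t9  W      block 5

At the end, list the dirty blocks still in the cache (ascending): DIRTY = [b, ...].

0: R B1 → L1 miss [-]
1: W B3 → L1 miss [D]
2: R B3 → L1 hit [D]
3: R B2 → L0 miss [-]
4: W B3 → L1 hit [D]
5: W B1 → L1 miss wb→B3 [D]
6: W B0 → L0 miss [D]
7: R B4 → L0 miss wb→B0 [-]
8: R B3 → L1 miss wb→B1 [-]
9: W B5 → L1 miss [D]

DIRTY = [5]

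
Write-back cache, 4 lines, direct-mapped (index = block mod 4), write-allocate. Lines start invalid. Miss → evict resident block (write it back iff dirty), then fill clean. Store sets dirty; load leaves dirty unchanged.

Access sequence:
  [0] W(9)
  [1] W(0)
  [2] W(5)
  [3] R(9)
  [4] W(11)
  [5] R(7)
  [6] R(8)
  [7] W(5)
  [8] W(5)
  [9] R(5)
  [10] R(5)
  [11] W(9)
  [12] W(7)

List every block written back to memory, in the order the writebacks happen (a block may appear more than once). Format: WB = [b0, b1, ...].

0: W B9 → L1 miss [D]
1: W B0 → L0 miss [D]
2: W B5 → L1 miss wb→B9 [D]
3: R B9 → L1 miss wb→B5 [-]
4: W B11 → L3 miss [D]
5: R B7 → L3 miss wb→B11 [-]
6: R B8 → L0 miss wb→B0 [-]
7: W B5 → L1 miss [D]
8: W B5 → L1 hit [D]
9: R B5 → L1 hit [D]
10: R B5 → L1 hit [D]
11: W B9 → L1 miss wb→B5 [D]
12: W B7 → L3 hit [D]

WB = [9, 5, 11, 0, 5]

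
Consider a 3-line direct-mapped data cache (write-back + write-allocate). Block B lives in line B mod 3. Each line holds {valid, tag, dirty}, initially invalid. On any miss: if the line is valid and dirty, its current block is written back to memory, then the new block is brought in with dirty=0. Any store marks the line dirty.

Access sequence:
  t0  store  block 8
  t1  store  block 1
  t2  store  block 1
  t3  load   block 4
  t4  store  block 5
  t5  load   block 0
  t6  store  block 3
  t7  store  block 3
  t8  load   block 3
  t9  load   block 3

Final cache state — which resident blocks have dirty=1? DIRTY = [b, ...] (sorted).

DIRTY = [3, 5]

0: W B8 -> L2 miss  d=D]
1: W B1 -> L1 miss  d=D]
2: W B1 -> L1 hit  d=D]
3: R B4 -> L1 miss wb->B1  d=-]
4: W B5 -> L2 miss wb->B8  d=D]
5: R B0 -> L0 miss  d=-]
6: W B3 -> L0 miss  d=D]
7: W B3 -> L0 hit  d=D]
8: R B3 -> L0 hit  d=D]
9: R B3 -> L0 hit  d=D]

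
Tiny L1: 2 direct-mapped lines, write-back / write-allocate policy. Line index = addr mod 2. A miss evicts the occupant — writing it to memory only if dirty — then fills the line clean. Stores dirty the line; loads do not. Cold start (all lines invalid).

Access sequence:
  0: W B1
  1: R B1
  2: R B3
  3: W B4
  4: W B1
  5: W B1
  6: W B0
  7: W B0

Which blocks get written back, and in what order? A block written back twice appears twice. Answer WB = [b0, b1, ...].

WB = [1, 4]

0: W B1 → L1 miss [D]
1: R B1 → L1 hit [D]
2: R B3 → L1 miss wb→B1 [-]
3: W B4 → L0 miss [D]
4: W B1 → L1 miss [D]
5: W B1 → L1 hit [D]
6: W B0 → L0 miss wb→B4 [D]
7: W B0 → L0 hit [D]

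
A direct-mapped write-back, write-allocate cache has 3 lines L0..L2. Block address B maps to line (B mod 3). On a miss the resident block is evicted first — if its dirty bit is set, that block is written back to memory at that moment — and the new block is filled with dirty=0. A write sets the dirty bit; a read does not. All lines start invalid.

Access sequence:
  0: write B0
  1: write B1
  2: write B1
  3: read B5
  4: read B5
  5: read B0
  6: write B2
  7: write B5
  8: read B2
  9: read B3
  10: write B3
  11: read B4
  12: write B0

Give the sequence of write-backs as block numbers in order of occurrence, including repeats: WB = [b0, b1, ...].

0: W B0 -> L0 miss  d=D]
1: W B1 -> L1 miss  d=D]
2: W B1 -> L1 hit  d=D]
3: R B5 -> L2 miss  d=-]
4: R B5 -> L2 hit  d=-]
5: R B0 -> L0 hit  d=D]
6: W B2 -> L2 miss  d=D]
7: W B5 -> L2 miss wb->B2  d=D]
8: R B2 -> L2 miss wb->B5  d=-]
9: R B3 -> L0 miss wb->B0  d=-]
10: W B3 -> L0 hit  d=D]
11: R B4 -> L1 miss wb->B1  d=-]
12: W B0 -> L0 miss wb->B3  d=D]

WB = [2, 5, 0, 1, 3]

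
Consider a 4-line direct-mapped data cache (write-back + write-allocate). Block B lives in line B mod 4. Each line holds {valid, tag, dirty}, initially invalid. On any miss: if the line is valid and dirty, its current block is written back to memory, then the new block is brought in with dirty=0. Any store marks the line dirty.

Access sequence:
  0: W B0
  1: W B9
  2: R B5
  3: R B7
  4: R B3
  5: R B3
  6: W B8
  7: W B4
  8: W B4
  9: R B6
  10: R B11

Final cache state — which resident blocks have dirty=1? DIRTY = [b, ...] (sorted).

DIRTY = [4]

  0 | W B0 → L0 miss [D]
  1 | W B9 → L1 miss [D]
  2 | R B5 → L1 miss wb→B9 [-]
  3 | R B7 → L3 miss [-]
  4 | R B3 → L3 miss [-]
  5 | R B3 → L3 hit [-]
  6 | W B8 → L0 miss wb→B0 [D]
  7 | W B4 → L0 miss wb→B8 [D]
  8 | W B4 → L0 hit [D]
  9 | R B6 → L2 miss [-]
  10 | R B11 → L3 miss [-]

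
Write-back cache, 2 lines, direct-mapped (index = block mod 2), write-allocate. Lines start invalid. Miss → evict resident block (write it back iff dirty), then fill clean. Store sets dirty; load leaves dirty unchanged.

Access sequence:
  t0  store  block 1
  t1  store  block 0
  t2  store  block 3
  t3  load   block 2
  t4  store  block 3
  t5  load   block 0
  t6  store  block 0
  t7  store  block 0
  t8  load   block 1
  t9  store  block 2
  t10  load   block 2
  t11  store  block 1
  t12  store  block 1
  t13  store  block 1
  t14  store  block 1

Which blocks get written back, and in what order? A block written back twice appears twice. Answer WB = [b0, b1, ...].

0: W B1 -> L1 miss  d=D]
1: W B0 -> L0 miss  d=D]
2: W B3 -> L1 miss wb->B1  d=D]
3: R B2 -> L0 miss wb->B0  d=-]
4: W B3 -> L1 hit  d=D]
5: R B0 -> L0 miss  d=-]
6: W B0 -> L0 hit  d=D]
7: W B0 -> L0 hit  d=D]
8: R B1 -> L1 miss wb->B3  d=-]
9: W B2 -> L0 miss wb->B0  d=D]
10: R B2 -> L0 hit  d=D]
11: W B1 -> L1 hit  d=D]
12: W B1 -> L1 hit  d=D]
13: W B1 -> L1 hit  d=D]
14: W B1 -> L1 hit  d=D]

WB = [1, 0, 3, 0]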